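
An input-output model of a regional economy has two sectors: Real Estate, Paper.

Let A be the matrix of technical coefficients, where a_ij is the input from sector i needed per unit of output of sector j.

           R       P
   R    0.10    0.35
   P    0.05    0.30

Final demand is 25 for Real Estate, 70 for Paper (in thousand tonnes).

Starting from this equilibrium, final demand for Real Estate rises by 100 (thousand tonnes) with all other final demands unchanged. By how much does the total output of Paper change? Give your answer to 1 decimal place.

Δx_P = 8.2

I − A =
  [   0.90    -0.35]
  [  -0.05     0.70]
det(I−A) = (0.90)(0.70) − (-0.35)(-0.05) = 0.6125
adj(I−A) = [[0.70, 0.35], [0.05, 0.90]]
(I − A)⁻¹ = adj(I−A) / det(I−A) ≈
  [   1.1429     0.5714]
  [   0.0816     1.4694]
Δx = (I − A)⁻¹ Δd with Δd having +100 in the Real Estate component and 0 elsewhere.
So Δx_P = L_PR · (+100), where L_PR = adj(I−A)_PR / det(I−A) = 0.05 / 0.6125.
Δx_P = 0.05 × (+100) / 0.6125 = 5.00 / 0.6125 ≈ 8.2.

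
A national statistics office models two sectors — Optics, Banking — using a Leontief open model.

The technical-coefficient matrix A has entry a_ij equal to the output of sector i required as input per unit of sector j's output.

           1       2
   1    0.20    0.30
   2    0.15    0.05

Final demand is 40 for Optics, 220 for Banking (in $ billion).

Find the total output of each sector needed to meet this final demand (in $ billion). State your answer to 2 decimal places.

I − A =
  [   0.80    -0.30]
  [  -0.15     0.95]
det(I−A) = (0.80)(0.95) − (-0.30)(-0.15) = 0.7150
adj(I−A) = [[0.95, 0.30], [0.15, 0.80]]
(I − A)⁻¹ = adj(I−A) / det(I−A) ≈
  [   1.3287     0.4196]
  [   0.2098     1.1189]
x = (I − A)⁻¹ d = adj(I−A)·d / det(I−A), with det(I−A) = 0.7150:
  x_1 = (0.95·40 + 0.30·220) / 0.7150 = 104.00 / 0.7150 ≈ 145.45
  x_2 = (0.15·40 + 0.80·220) / 0.7150 = 182.00 / 0.7150 ≈ 254.55

x_1 = 145.45, x_2 = 254.55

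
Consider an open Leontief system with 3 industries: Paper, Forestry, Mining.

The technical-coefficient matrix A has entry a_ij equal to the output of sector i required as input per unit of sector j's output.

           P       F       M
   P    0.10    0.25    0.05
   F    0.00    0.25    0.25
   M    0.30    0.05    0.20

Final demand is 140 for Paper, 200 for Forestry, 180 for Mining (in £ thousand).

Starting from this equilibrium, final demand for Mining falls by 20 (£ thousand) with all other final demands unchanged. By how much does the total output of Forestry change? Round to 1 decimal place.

I − A =
  [   0.90    -0.25    -0.05]
  [   0.00     0.75    -0.25]
  [  -0.30    -0.05     0.80]
Cofactors of I−A, C_ij = (−1)^(i+j)·(minor ij) (rows/columns in the sector order above):
  C_11 = (0.75)(0.80) − (-0.25)(-0.05) = 0.5875
  C_12 = −[(0.00)(0.80) − (-0.25)(-0.30)] = 0.0750
  C_13 = (0.00)(-0.05) − (0.75)(-0.30) = 0.2250
  C_21 = −[(-0.25)(0.80) − (-0.05)(-0.05)] = 0.2025
  C_22 = (0.90)(0.80) − (-0.05)(-0.30) = 0.7050
  C_23 = −[(0.90)(-0.05) − (-0.25)(-0.30)] = 0.1200
  C_31 = (-0.25)(-0.25) − (-0.05)(0.75) = 0.1000
  C_32 = −[(0.90)(-0.25) − (-0.05)(0.00)] = 0.2250
  C_33 = (0.90)(0.75) − (-0.25)(0.00) = 0.6750
det(I−A) = Σ_j (I−A)_1j·C_1j = (0.90)(0.5875) + (-0.25)(0.0750) + (-0.05)(0.2250) = 0.49875
adj(I−A) = Cᵀ =
  [ 0.5875   0.2025   0.1000]
  [ 0.0750   0.7050   0.2250]
  [ 0.2250   0.1200   0.6750]
(I − A)⁻¹ = adj(I−A) / det(I−A) ≈
  [   1.1779     0.4060     0.2005]
  [   0.1504     1.4135     0.4511]
  [   0.4511     0.2406     1.3534]
Δx = (I − A)⁻¹ Δd with Δd having -20 in the Mining component and 0 elsewhere.
So Δx_F = L_FM · (-20), where L_FM = adj(I−A)_FM / det(I−A) = 0.2250 / 0.49875.
Δx_F = 0.2250 × (-20) / 0.49875 = -4.50 / 0.49875 ≈ -9.0.

Δx_F = -9.0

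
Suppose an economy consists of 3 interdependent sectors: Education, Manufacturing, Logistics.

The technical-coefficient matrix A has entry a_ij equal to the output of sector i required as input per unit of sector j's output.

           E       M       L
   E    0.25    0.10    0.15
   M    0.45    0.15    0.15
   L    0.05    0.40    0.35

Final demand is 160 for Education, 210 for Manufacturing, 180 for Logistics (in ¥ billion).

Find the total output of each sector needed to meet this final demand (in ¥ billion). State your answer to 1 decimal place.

x_E = 427.1, x_M = 592.2, x_L = 674.2

I − A =
  [   0.75    -0.10    -0.15]
  [  -0.45     0.85    -0.15]
  [  -0.05    -0.40     0.65]
Cofactors of I−A, C_ij = (−1)^(i+j)·(minor ij) (rows/columns in the sector order above):
  C_11 = (0.85)(0.65) − (-0.15)(-0.40) = 0.4925
  C_12 = −[(-0.45)(0.65) − (-0.15)(-0.05)] = 0.3000
  C_13 = (-0.45)(-0.40) − (0.85)(-0.05) = 0.2225
  C_21 = −[(-0.10)(0.65) − (-0.15)(-0.40)] = 0.1250
  C_22 = (0.75)(0.65) − (-0.15)(-0.05) = 0.4800
  C_23 = −[(0.75)(-0.40) − (-0.10)(-0.05)] = 0.3050
  C_31 = (-0.10)(-0.15) − (-0.15)(0.85) = 0.1425
  C_32 = −[(0.75)(-0.15) − (-0.15)(-0.45)] = 0.1800
  C_33 = (0.75)(0.85) − (-0.10)(-0.45) = 0.5925
det(I−A) = Σ_j (I−A)_1j·C_1j = (0.75)(0.4925) + (-0.10)(0.3000) + (-0.15)(0.2225) = 0.3060
adj(I−A) = Cᵀ =
  [ 0.4925   0.1250   0.1425]
  [ 0.3000   0.4800   0.1800]
  [ 0.2225   0.3050   0.5925]
(I − A)⁻¹ = adj(I−A) / det(I−A) ≈
  [   1.6095     0.4085     0.4657]
  [   0.9804     1.5686     0.5882]
  [   0.7271     0.9967     1.9363]
x = (I − A)⁻¹ d = adj(I−A)·d / det(I−A), with det(I−A) = 0.3060:
  x_E = (0.4925·160 + 0.1250·210 + 0.1425·180) / 0.3060 = 130.70 / 0.3060 ≈ 427.1
  x_M = (0.3000·160 + 0.4800·210 + 0.1800·180) / 0.3060 = 181.20 / 0.3060 ≈ 592.2
  x_L = (0.2225·160 + 0.3050·210 + 0.5925·180) / 0.3060 = 206.30 / 0.3060 ≈ 674.2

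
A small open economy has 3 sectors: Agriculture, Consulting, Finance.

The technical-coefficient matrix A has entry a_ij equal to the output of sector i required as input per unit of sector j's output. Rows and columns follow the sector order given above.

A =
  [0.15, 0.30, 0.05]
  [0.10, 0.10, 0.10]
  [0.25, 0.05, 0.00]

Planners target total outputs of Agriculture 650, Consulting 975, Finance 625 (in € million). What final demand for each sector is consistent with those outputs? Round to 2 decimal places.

I − A =
  [   0.85    -0.30    -0.05]
  [  -0.10     0.90    -0.10]
  [  -0.25    -0.05     1.00]
d = (I − A) x:
  d_1 = (+0.85)·650 + (-0.30)·975 + (-0.05)·625 = 228.75
  d_2 = (-0.10)·650 + (+0.90)·975 + (-0.10)·625 = 750.00
  d_3 = (-0.25)·650 + (-0.05)·975 + (+1.00)·625 = 413.75

d_1 = 228.75, d_2 = 750.00, d_3 = 413.75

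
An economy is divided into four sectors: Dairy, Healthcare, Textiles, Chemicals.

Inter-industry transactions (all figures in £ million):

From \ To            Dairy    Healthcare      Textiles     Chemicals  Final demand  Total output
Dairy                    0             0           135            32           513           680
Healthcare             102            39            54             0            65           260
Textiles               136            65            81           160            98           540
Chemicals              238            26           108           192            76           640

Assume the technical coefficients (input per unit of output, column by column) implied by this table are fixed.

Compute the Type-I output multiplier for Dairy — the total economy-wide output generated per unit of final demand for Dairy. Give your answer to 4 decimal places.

Technical coefficients a_ij = z_ij / X_j:
  a_DD = 0/680 = 0.00, a_HD = 102/680 = 0.15, a_TD = 136/680 = 0.20, a_CD = 238/680 = 0.35
  a_DH = 0/260 = 0.00, a_HH = 39/260 = 0.15, a_TH = 65/260 = 0.25, a_CH = 26/260 = 0.10
  a_DT = 135/540 = 0.25, a_HT = 54/540 = 0.10, a_TT = 81/540 = 0.15, a_CT = 108/540 = 0.20
  a_DC = 32/640 = 0.05, a_HC = 0/640 = 0.00, a_TC = 160/640 = 0.25, a_CC = 192/640 = 0.30
I − A =
  [   1.00     0.00    -0.25    -0.05]
  [  -0.15     0.85    -0.10     0.00]
  [  -0.20    -0.25     0.85    -0.25]
  [  -0.35    -0.10    -0.20     0.70]
Compute the cofactors C_ij = (−1)^(i+j)·(3×3 minor ij) of I−A; the adjugate is their transpose:
adj(I−A) = Cᵀ =
  [ 0.443250   0.056750   0.157750   0.088000]
  [ 0.104500   0.471250   0.096000   0.041750]
  [ 0.223375   0.196625   0.579375   0.222875]
  [ 0.300375   0.151875   0.258125   0.645625]
det(I−A) = Σ_j (I−A)_1j·C_1j = (1.00)(0.443250) + (0.00)(0.104500) + (-0.25)(0.223375) + (-0.05)(0.300375) = 0.3723875
(I − A)⁻¹ = adj(I−A) / det(I−A) ≈
  [   1.19029     0.15240     0.42362     0.23631]
  [   0.28062     1.26548     0.25780     0.11211]
  [   0.59985     0.52801     1.55584     0.59850]
  [   0.80662     0.40784     0.69316     1.73375]
The output multiplier for sector j is the column-j sum of the Leontief inverse (I − A)⁻¹ = adj(I−A) / det(I−A).
Column D of adj(I−A): (0.443250, 0.104500, 0.223375, 0.300375); det(I−A) = 0.3723875.
m_D = (0.443250 + 0.104500 + 0.223375 + 0.300375) / 0.3723875 = 1.0715 / 0.3723875 ≈ 2.8774.

m_D = 2.8774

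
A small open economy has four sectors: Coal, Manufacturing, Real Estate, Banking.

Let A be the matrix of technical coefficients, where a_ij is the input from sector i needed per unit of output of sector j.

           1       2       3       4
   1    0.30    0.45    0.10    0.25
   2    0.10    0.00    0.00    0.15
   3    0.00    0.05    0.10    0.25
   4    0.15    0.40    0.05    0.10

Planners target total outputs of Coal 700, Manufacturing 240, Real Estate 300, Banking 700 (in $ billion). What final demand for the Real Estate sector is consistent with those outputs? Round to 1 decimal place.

d_3 = 83.0

I − A =
  [   0.70    -0.45    -0.10    -0.25]
  [  -0.10     1.00     0.00    -0.15]
  [   0.00    -0.05     0.90    -0.25]
  [  -0.15    -0.40    -0.05     0.90]
d = (I − A) x:
  d_1 = (+0.70)·700 + (-0.45)·240 + (-0.10)·300 + (-0.25)·700 = 177.0
  d_2 = (-0.10)·700 + (+1.00)·240 + (+0.00)·300 + (-0.15)·700 = 65.0
  d_3 = (+0.00)·700 + (-0.05)·240 + (+0.90)·300 + (-0.25)·700 = 83.0
  d_4 = (-0.15)·700 + (-0.40)·240 + (-0.05)·300 + (+0.90)·700 = 414.0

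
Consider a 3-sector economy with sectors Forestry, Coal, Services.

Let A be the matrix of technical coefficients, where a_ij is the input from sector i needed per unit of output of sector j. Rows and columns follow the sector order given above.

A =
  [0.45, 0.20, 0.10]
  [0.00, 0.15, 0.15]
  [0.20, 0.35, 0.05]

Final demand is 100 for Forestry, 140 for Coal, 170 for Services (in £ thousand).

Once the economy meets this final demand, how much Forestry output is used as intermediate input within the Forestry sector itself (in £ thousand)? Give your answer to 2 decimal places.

z_FF = 145.18

I − A =
  [   0.55    -0.20    -0.10]
  [   0.00     0.85    -0.15]
  [  -0.20    -0.35     0.95]
Cofactors of I−A, C_ij = (−1)^(i+j)·(minor ij) (rows/columns in the sector order above):
  C_11 = (0.85)(0.95) − (-0.15)(-0.35) = 0.7550
  C_12 = −[(0.00)(0.95) − (-0.15)(-0.20)] = 0.0300
  C_13 = (0.00)(-0.35) − (0.85)(-0.20) = 0.1700
  C_21 = −[(-0.20)(0.95) − (-0.10)(-0.35)] = 0.2250
  C_22 = (0.55)(0.95) − (-0.10)(-0.20) = 0.5025
  C_23 = −[(0.55)(-0.35) − (-0.20)(-0.20)] = 0.2325
  C_31 = (-0.20)(-0.15) − (-0.10)(0.85) = 0.1150
  C_32 = −[(0.55)(-0.15) − (-0.10)(0.00)] = 0.0825
  C_33 = (0.55)(0.85) − (-0.20)(0.00) = 0.4675
det(I−A) = Σ_j (I−A)_1j·C_1j = (0.55)(0.7550) + (-0.20)(0.0300) + (-0.10)(0.1700) = 0.39225
adj(I−A) = Cᵀ =
  [ 0.7550   0.2250   0.1150]
  [ 0.0300   0.5025   0.0825]
  [ 0.1700   0.2325   0.4675]
(I − A)⁻¹ = adj(I−A) / det(I−A) ≈
  [   1.9248     0.5736     0.2932]
  [   0.0765     1.2811     0.2103]
  [   0.4334     0.5927     1.1918]
First solve x = (I − A)⁻¹ d = adj(I−A)·d / det(I−A); in particular x_F = (0.7550·100 + 0.2250·140 + 0.1150·170) / 0.39225 = 126.55 / 0.39225 ≈ 322.6259.
Intermediate flow from F to F: z_FF = a_FF · x_F = 0.45 × 126.55 / 0.39225 = 56.9475 / 0.39225 ≈ 145.18.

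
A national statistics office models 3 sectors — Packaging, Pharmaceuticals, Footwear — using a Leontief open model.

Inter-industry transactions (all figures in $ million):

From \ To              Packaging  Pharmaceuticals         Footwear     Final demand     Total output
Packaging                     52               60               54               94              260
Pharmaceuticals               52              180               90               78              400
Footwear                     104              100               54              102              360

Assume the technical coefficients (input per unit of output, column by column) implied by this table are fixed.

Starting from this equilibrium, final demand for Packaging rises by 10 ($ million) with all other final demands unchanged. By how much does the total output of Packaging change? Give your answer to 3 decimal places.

Δx_1 = 16.667

Technical coefficients a_ij = z_ij / X_j:
  a_11 = 52/260 = 0.20, a_21 = 52/260 = 0.20, a_31 = 104/260 = 0.40
  a_12 = 60/400 = 0.15, a_22 = 180/400 = 0.45, a_32 = 100/400 = 0.25
  a_13 = 54/360 = 0.15, a_23 = 90/360 = 0.25, a_33 = 54/360 = 0.15
I − A =
  [   0.80    -0.15    -0.15]
  [  -0.20     0.55    -0.25]
  [  -0.40    -0.25     0.85]
Cofactors of I−A, C_ij = (−1)^(i+j)·(minor ij) (rows/columns in the sector order above):
  C_11 = (0.55)(0.85) − (-0.25)(-0.25) = 0.4050
  C_12 = −[(-0.20)(0.85) − (-0.25)(-0.40)] = 0.2700
  C_13 = (-0.20)(-0.25) − (0.55)(-0.40) = 0.2700
  C_21 = −[(-0.15)(0.85) − (-0.15)(-0.25)] = 0.1650
  C_22 = (0.80)(0.85) − (-0.15)(-0.40) = 0.6200
  C_23 = −[(0.80)(-0.25) − (-0.15)(-0.40)] = 0.2600
  C_31 = (-0.15)(-0.25) − (-0.15)(0.55) = 0.1200
  C_32 = −[(0.80)(-0.25) − (-0.15)(-0.20)] = 0.2300
  C_33 = (0.80)(0.55) − (-0.15)(-0.20) = 0.4100
det(I−A) = Σ_j (I−A)_1j·C_1j = (0.80)(0.4050) + (-0.15)(0.2700) + (-0.15)(0.2700) = 0.2430
adj(I−A) = Cᵀ =
  [ 0.4050   0.1650   0.1200]
  [ 0.2700   0.6200   0.2300]
  [ 0.2700   0.2600   0.4100]
(I − A)⁻¹ = adj(I−A) / det(I−A) ≈
  [   1.6667     0.6790     0.4938]
  [   1.1111     2.5514     0.9465]
  [   1.1111     1.0700     1.6872]
Δx = (I − A)⁻¹ Δd with Δd having +10 in the Packaging component and 0 elsewhere.
So Δx_1 = L_11 · (+10), where L_11 = adj(I−A)_11 / det(I−A) = 0.4050 / 0.2430.
Δx_1 = 0.4050 × (+10) / 0.2430 = 4.05 / 0.2430 ≈ 16.667.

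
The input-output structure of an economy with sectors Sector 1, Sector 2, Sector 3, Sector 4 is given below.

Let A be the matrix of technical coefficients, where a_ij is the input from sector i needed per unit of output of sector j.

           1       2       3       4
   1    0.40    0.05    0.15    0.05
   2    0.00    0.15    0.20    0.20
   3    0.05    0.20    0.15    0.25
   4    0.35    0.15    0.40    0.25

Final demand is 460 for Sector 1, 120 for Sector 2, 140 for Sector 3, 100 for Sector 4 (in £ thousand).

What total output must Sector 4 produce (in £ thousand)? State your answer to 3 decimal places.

x_4 = 1119.110

I − A =
  [   0.60    -0.05    -0.15    -0.05]
  [   0.00     0.85    -0.20    -0.20]
  [  -0.05    -0.20     0.85    -0.25]
  [  -0.35    -0.15    -0.40     0.75]
Compute the cofactors C_ij = (−1)^(i+j)·(3×3 minor ij) of I−A; the adjugate is their transpose:
adj(I−A) = Cᵀ =
  [ 0.377875   0.065375   0.121125   0.083000]
  [ 0.088500   0.287875   0.145000   0.131000]
  [ 0.118750   0.115625   0.346125   0.154125]
  [ 0.257375   0.149750   0.270125   0.402625]
det(I−A) = Σ_j (I−A)_1j·C_1j = (0.60)(0.377875) + (-0.05)(0.088500) + (-0.15)(0.118750) + (-0.05)(0.257375) = 0.19161875
(I − A)⁻¹ = adj(I−A) / det(I−A) ≈
  [   1.9720     0.3412     0.6321     0.4332]
  [   0.4619     1.5023     0.7567     0.6836]
  [   0.6197     0.6034     1.8063     0.8043]
  [   1.3432     0.7815     1.4097     2.1012]
x = (I − A)⁻¹ d = adj(I−A)·d / det(I−A), with det(I−A) = 0.19161875:
  x_1 = (0.377875·460 + 0.065375·120 + 0.121125·140 + 0.083000·100) / 0.19161875 = 206.925 / 0.19161875 ≈ 1079.879
  x_2 = (0.088500·460 + 0.287875·120 + 0.145000·140 + 0.131000·100) / 0.19161875 = 108.655 / 0.19161875 ≈ 567.037
  x_3 = (0.118750·460 + 0.115625·120 + 0.346125·140 + 0.154125·100) / 0.19161875 = 132.37 / 0.19161875 ≈ 690.799
  x_4 = (0.257375·460 + 0.149750·120 + 0.270125·140 + 0.402625·100) / 0.19161875 = 214.4425 / 0.19161875 ≈ 1119.110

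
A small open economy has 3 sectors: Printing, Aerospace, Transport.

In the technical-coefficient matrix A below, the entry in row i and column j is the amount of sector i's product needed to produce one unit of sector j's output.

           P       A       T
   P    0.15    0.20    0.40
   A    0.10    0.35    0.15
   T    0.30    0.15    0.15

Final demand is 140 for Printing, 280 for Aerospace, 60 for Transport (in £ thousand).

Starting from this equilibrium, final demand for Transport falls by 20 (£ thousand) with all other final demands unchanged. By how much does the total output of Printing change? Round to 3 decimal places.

I − A =
  [   0.85    -0.20    -0.40]
  [  -0.10     0.65    -0.15]
  [  -0.30    -0.15     0.85]
Cofactors of I−A, C_ij = (−1)^(i+j)·(minor ij) (rows/columns in the sector order above):
  C_11 = (0.65)(0.85) − (-0.15)(-0.15) = 0.5300
  C_12 = −[(-0.10)(0.85) − (-0.15)(-0.30)] = 0.1300
  C_13 = (-0.10)(-0.15) − (0.65)(-0.30) = 0.2100
  C_21 = −[(-0.20)(0.85) − (-0.40)(-0.15)] = 0.2300
  C_22 = (0.85)(0.85) − (-0.40)(-0.30) = 0.6025
  C_23 = −[(0.85)(-0.15) − (-0.20)(-0.30)] = 0.1875
  C_31 = (-0.20)(-0.15) − (-0.40)(0.65) = 0.2900
  C_32 = −[(0.85)(-0.15) − (-0.40)(-0.10)] = 0.1675
  C_33 = (0.85)(0.65) − (-0.20)(-0.10) = 0.5325
det(I−A) = Σ_j (I−A)_1j·C_1j = (0.85)(0.5300) + (-0.20)(0.1300) + (-0.40)(0.2100) = 0.3405
adj(I−A) = Cᵀ =
  [ 0.5300   0.2300   0.2900]
  [ 0.1300   0.6025   0.1675]
  [ 0.2100   0.1875   0.5325]
(I − A)⁻¹ = adj(I−A) / det(I−A) ≈
  [   1.5565     0.6755     0.8517]
  [   0.3818     1.7695     0.4919]
  [   0.6167     0.5507     1.5639]
Δx = (I − A)⁻¹ Δd with Δd having -20 in the Transport component and 0 elsewhere.
So Δx_P = L_PT · (-20), where L_PT = adj(I−A)_PT / det(I−A) = 0.2900 / 0.3405.
Δx_P = 0.2900 × (-20) / 0.3405 = -5.80 / 0.3405 ≈ -17.034.

Δx_P = -17.034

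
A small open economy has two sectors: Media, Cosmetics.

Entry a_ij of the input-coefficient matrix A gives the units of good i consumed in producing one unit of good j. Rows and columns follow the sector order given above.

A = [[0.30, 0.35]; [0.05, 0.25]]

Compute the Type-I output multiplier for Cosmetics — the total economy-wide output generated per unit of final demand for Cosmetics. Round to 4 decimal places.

m_2 = 2.0690

I − A =
  [   0.70    -0.35]
  [  -0.05     0.75]
det(I−A) = (0.70)(0.75) − (-0.35)(-0.05) = 0.5075
adj(I−A) = [[0.75, 0.35], [0.05, 0.70]]
(I − A)⁻¹ = adj(I−A) / det(I−A) ≈
  [   1.47783     0.68966]
  [   0.09852     1.37931]
The output multiplier for sector j is the column-j sum of the Leontief inverse (I − A)⁻¹ = adj(I−A) / det(I−A).
Column 2 of adj(I−A): (0.35, 0.70); det(I−A) = 0.5075.
m_2 = (0.35 + 0.70) / 0.5075 = 1.05 / 0.5075 ≈ 2.0690.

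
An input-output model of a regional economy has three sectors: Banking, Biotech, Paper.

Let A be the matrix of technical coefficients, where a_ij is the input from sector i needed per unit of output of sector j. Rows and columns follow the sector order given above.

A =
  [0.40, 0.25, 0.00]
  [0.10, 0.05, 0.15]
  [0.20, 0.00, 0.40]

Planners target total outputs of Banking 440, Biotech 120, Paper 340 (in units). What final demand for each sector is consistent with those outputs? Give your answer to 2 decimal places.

d_1 = 234.00, d_2 = 19.00, d_3 = 116.00

I − A =
  [   0.60    -0.25     0.00]
  [  -0.10     0.95    -0.15]
  [  -0.20     0.00     0.60]
d = (I − A) x:
  d_1 = (+0.60)·440 + (-0.25)·120 + (+0.00)·340 = 234.00
  d_2 = (-0.10)·440 + (+0.95)·120 + (-0.15)·340 = 19.00
  d_3 = (-0.20)·440 + (+0.00)·120 + (+0.60)·340 = 116.00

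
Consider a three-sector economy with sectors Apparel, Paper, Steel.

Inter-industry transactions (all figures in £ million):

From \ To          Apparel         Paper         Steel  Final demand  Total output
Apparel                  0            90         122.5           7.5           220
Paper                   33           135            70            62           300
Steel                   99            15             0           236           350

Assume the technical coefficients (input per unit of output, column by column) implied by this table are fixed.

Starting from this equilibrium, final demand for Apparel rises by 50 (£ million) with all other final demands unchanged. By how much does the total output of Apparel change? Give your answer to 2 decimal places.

Technical coefficients a_ij = z_ij / X_j:
  a_11 = 0/220 = 0.00, a_21 = 33/220 = 0.15, a_31 = 99/220 = 0.45
  a_12 = 90/300 = 0.30, a_22 = 135/300 = 0.45, a_32 = 15/300 = 0.05
  a_13 = 122.5/350 = 0.35, a_23 = 70/350 = 0.20, a_33 = 0/350 = 0.00
I − A =
  [   1.00    -0.30    -0.35]
  [  -0.15     0.55    -0.20]
  [  -0.45    -0.05     1.00]
Cofactors of I−A, C_ij = (−1)^(i+j)·(minor ij) (rows/columns in the sector order above):
  C_11 = (0.55)(1.00) − (-0.20)(-0.05) = 0.5400
  C_12 = −[(-0.15)(1.00) − (-0.20)(-0.45)] = 0.2400
  C_13 = (-0.15)(-0.05) − (0.55)(-0.45) = 0.2550
  C_21 = −[(-0.30)(1.00) − (-0.35)(-0.05)] = 0.3175
  C_22 = (1.00)(1.00) − (-0.35)(-0.45) = 0.8425
  C_23 = −[(1.00)(-0.05) − (-0.30)(-0.45)] = 0.1850
  C_31 = (-0.30)(-0.20) − (-0.35)(0.55) = 0.2525
  C_32 = −[(1.00)(-0.20) − (-0.35)(-0.15)] = 0.2525
  C_33 = (1.00)(0.55) − (-0.30)(-0.15) = 0.5050
det(I−A) = Σ_j (I−A)_1j·C_1j = (1.00)(0.5400) + (-0.30)(0.2400) + (-0.35)(0.2550) = 0.37875
adj(I−A) = Cᵀ =
  [ 0.5400   0.3175   0.2525]
  [ 0.2400   0.8425   0.2525]
  [ 0.2550   0.1850   0.5050]
(I − A)⁻¹ = adj(I−A) / det(I−A) ≈
  [   1.4257     0.8383     0.6667]
  [   0.6337     2.2244     0.6667]
  [   0.6733     0.4884     1.3333]
Δx = (I − A)⁻¹ Δd with Δd having +50 in the Apparel component and 0 elsewhere.
So Δx_1 = L_11 · (+50), where L_11 = adj(I−A)_11 / det(I−A) = 0.5400 / 0.37875.
Δx_1 = 0.5400 × (+50) / 0.37875 = 27.00 / 0.37875 ≈ 71.29.

Δx_1 = 71.29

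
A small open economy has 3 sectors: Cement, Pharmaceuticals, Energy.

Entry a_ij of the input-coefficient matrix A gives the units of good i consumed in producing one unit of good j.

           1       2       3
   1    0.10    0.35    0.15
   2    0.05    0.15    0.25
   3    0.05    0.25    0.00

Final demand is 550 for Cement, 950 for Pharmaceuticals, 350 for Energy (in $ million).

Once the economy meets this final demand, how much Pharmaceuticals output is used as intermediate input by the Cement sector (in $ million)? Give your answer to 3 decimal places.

I − A =
  [   0.90    -0.35    -0.15]
  [  -0.05     0.85    -0.25]
  [  -0.05    -0.25     1.00]
Cofactors of I−A, C_ij = (−1)^(i+j)·(minor ij) (rows/columns in the sector order above):
  C_11 = (0.85)(1.00) − (-0.25)(-0.25) = 0.7875
  C_12 = −[(-0.05)(1.00) − (-0.25)(-0.05)] = 0.0625
  C_13 = (-0.05)(-0.25) − (0.85)(-0.05) = 0.0550
  C_21 = −[(-0.35)(1.00) − (-0.15)(-0.25)] = 0.3875
  C_22 = (0.90)(1.00) − (-0.15)(-0.05) = 0.8925
  C_23 = −[(0.90)(-0.25) − (-0.35)(-0.05)] = 0.2425
  C_31 = (-0.35)(-0.25) − (-0.15)(0.85) = 0.2150
  C_32 = −[(0.90)(-0.25) − (-0.15)(-0.05)] = 0.2325
  C_33 = (0.90)(0.85) − (-0.35)(-0.05) = 0.7475
det(I−A) = Σ_j (I−A)_1j·C_1j = (0.90)(0.7875) + (-0.35)(0.0625) + (-0.15)(0.0550) = 0.678625
adj(I−A) = Cᵀ =
  [ 0.7875   0.3875   0.2150]
  [ 0.0625   0.8925   0.2325]
  [ 0.0550   0.2425   0.7475]
(I − A)⁻¹ = adj(I−A) / det(I−A) ≈
  [   1.1604     0.5710     0.3168]
  [   0.0921     1.3152     0.3426]
  [   0.0810     0.3573     1.1015]
First solve x = (I − A)⁻¹ d = adj(I−A)·d / det(I−A); in particular x_1 = (0.7875·550 + 0.3875·950 + 0.2150·350) / 0.678625 = 876.50 / 0.678625 ≈ 1291.58224.
Intermediate flow from 2 to 1: z_21 = a_21 · x_1 = 0.05 × 876.50 / 0.678625 = 43.825 / 0.678625 ≈ 64.579.

z_21 = 64.579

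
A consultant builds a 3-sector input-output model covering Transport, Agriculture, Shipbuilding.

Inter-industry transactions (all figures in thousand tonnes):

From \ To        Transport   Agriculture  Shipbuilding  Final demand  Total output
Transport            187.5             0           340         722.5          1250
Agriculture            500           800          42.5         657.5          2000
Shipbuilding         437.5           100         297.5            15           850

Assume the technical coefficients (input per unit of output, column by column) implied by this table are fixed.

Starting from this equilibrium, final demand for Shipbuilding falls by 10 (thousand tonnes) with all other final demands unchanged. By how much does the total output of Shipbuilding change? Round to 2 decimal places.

Technical coefficients a_ij = z_ij / X_j:
  a_TT = 187.5/1250 = 0.15, a_AT = 500/1250 = 0.40, a_ST = 437.5/1250 = 0.35
  a_TA = 0/2000 = 0.00, a_AA = 800/2000 = 0.40, a_SA = 100/2000 = 0.05
  a_TS = 340/850 = 0.40, a_AS = 42.5/850 = 0.05, a_SS = 297.5/850 = 0.35
I − A =
  [   0.85     0.00    -0.40]
  [  -0.40     0.60    -0.05]
  [  -0.35    -0.05     0.65]
Cofactors of I−A, C_ij = (−1)^(i+j)·(minor ij) (rows/columns in the sector order above):
  C_11 = (0.60)(0.65) − (-0.05)(-0.05) = 0.3875
  C_12 = −[(-0.40)(0.65) − (-0.05)(-0.35)] = 0.2775
  C_13 = (-0.40)(-0.05) − (0.60)(-0.35) = 0.2300
  C_21 = −[(0.00)(0.65) − (-0.40)(-0.05)] = 0.0200
  C_22 = (0.85)(0.65) − (-0.40)(-0.35) = 0.4125
  C_23 = −[(0.85)(-0.05) − (0.00)(-0.35)] = 0.0425
  C_31 = (0.00)(-0.05) − (-0.40)(0.60) = 0.2400
  C_32 = −[(0.85)(-0.05) − (-0.40)(-0.40)] = 0.2025
  C_33 = (0.85)(0.60) − (0.00)(-0.40) = 0.5100
det(I−A) = Σ_j (I−A)_1j·C_1j = (0.85)(0.3875) + (0.00)(0.2775) + (-0.40)(0.2300) = 0.237375
adj(I−A) = Cᵀ =
  [ 0.3875   0.0200   0.2400]
  [ 0.2775   0.4125   0.2025]
  [ 0.2300   0.0425   0.5100]
(I − A)⁻¹ = adj(I−A) / det(I−A) ≈
  [   1.6324     0.0843     1.0111]
  [   1.1690     1.7378     0.8531]
  [   0.9689     0.1790     2.1485]
Δx = (I − A)⁻¹ Δd with Δd having -10 in the Shipbuilding component and 0 elsewhere.
So Δx_S = L_SS · (-10), where L_SS = adj(I−A)_SS / det(I−A) = 0.5100 / 0.237375.
Δx_S = 0.5100 × (-10) / 0.237375 = -5.10 / 0.237375 ≈ -21.48.

Δx_S = -21.48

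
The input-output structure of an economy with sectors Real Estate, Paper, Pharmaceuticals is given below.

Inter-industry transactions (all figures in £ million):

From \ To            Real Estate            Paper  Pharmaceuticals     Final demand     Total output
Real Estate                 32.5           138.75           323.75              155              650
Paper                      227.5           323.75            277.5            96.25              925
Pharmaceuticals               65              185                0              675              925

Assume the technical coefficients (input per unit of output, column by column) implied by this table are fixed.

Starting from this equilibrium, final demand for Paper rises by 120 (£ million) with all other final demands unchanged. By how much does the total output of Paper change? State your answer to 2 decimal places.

Δx_2 = 240.66

Technical coefficients a_ij = z_ij / X_j:
  a_11 = 32.5/650 = 0.05, a_21 = 227.5/650 = 0.35, a_31 = 65/650 = 0.10
  a_12 = 138.75/925 = 0.15, a_22 = 323.75/925 = 0.35, a_32 = 185/925 = 0.20
  a_13 = 323.75/925 = 0.35, a_23 = 277.5/925 = 0.30, a_33 = 0/925 = 0.00
I − A =
  [   0.95    -0.15    -0.35]
  [  -0.35     0.65    -0.30]
  [  -0.10    -0.20     1.00]
Cofactors of I−A, C_ij = (−1)^(i+j)·(minor ij) (rows/columns in the sector order above):
  C_11 = (0.65)(1.00) − (-0.30)(-0.20) = 0.5900
  C_12 = −[(-0.35)(1.00) − (-0.30)(-0.10)] = 0.3800
  C_13 = (-0.35)(-0.20) − (0.65)(-0.10) = 0.1350
  C_21 = −[(-0.15)(1.00) − (-0.35)(-0.20)] = 0.2200
  C_22 = (0.95)(1.00) − (-0.35)(-0.10) = 0.9150
  C_23 = −[(0.95)(-0.20) − (-0.15)(-0.10)] = 0.2050
  C_31 = (-0.15)(-0.30) − (-0.35)(0.65) = 0.2725
  C_32 = −[(0.95)(-0.30) − (-0.35)(-0.35)] = 0.4075
  C_33 = (0.95)(0.65) − (-0.15)(-0.35) = 0.5650
det(I−A) = Σ_j (I−A)_1j·C_1j = (0.95)(0.5900) + (-0.15)(0.3800) + (-0.35)(0.1350) = 0.45625
adj(I−A) = Cᵀ =
  [ 0.5900   0.2200   0.2725]
  [ 0.3800   0.9150   0.4075]
  [ 0.1350   0.2050   0.5650]
(I − A)⁻¹ = adj(I−A) / det(I−A) ≈
  [   1.2932     0.4822     0.5973]
  [   0.8329     2.0055     0.8932]
  [   0.2959     0.4493     1.2384]
Δx = (I − A)⁻¹ Δd with Δd having +120 in the Paper component and 0 elsewhere.
So Δx_2 = L_22 · (+120), where L_22 = adj(I−A)_22 / det(I−A) = 0.9150 / 0.45625.
Δx_2 = 0.9150 × (+120) / 0.45625 = 109.80 / 0.45625 ≈ 240.66.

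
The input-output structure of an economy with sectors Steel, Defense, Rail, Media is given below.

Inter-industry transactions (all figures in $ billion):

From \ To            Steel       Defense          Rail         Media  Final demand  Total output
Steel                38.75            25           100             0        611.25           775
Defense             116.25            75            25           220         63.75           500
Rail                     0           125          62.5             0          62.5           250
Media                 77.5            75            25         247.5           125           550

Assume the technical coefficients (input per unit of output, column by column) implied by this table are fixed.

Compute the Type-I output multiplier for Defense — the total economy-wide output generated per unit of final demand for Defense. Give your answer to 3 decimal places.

Technical coefficients a_ij = z_ij / X_j:
  a_SS = 38.75/775 = 0.05, a_DS = 116.25/775 = 0.15, a_RS = 0/775 = 0.00, a_MS = 77.5/775 = 0.10
  a_SD = 25/500 = 0.05, a_DD = 75/500 = 0.15, a_RD = 125/500 = 0.25, a_MD = 75/500 = 0.15
  a_SR = 100/250 = 0.40, a_DR = 25/250 = 0.10, a_RR = 62.5/250 = 0.25, a_MR = 25/250 = 0.10
  a_SM = 0/550 = 0.00, a_DM = 220/550 = 0.40, a_RM = 0/550 = 0.00, a_MM = 247.5/550 = 0.45
I − A =
  [   0.95    -0.05    -0.40     0.00]
  [  -0.15     0.85    -0.10    -0.40]
  [   0.00    -0.25     0.75     0.00]
  [  -0.10    -0.15    -0.10     0.55]
Compute the cofactors C_ij = (−1)^(i+j)·(3×3 minor ij) of I−A; the adjugate is their transpose:
adj(I−A) = Cᵀ =
  [ 0.281875   0.075625   0.167750   0.055000]
  [ 0.091875   0.391875   0.139250   0.285000]
  [ 0.030625   0.130625   0.381000   0.095000]
  [ 0.081875   0.144375   0.137750   0.561250]
det(I−A) = Σ_j (I−A)_1j·C_1j = (0.95)(0.281875) + (-0.05)(0.091875) + (-0.40)(0.030625) + (0.00)(0.081875) = 0.2509375
(I − A)⁻¹ = adj(I−A) / det(I−A) ≈
  [   1.1233     0.3014     0.6685     0.2192]
  [   0.3661     1.5616     0.5549     1.1357]
  [   0.1220     0.5205     1.5183     0.3786]
  [   0.3263     0.5753     0.5489     2.2366]
The output multiplier for sector j is the column-j sum of the Leontief inverse (I − A)⁻¹ = adj(I−A) / det(I−A).
Column D of adj(I−A): (0.075625, 0.391875, 0.130625, 0.144375); det(I−A) = 0.2509375.
m_D = (0.075625 + 0.391875 + 0.130625 + 0.144375) / 0.2509375 = 0.7425 / 0.2509375 ≈ 2.959.

m_D = 2.959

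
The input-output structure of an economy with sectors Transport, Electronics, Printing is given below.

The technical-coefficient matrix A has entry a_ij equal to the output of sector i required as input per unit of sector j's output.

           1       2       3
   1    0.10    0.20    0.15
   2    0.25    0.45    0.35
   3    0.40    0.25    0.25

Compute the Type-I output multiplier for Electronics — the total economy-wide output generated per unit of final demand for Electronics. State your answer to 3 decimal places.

m_2 = 5.999

I − A =
  [   0.90    -0.20    -0.15]
  [  -0.25     0.55    -0.35]
  [  -0.40    -0.25     0.75]
Cofactors of I−A, C_ij = (−1)^(i+j)·(minor ij) (rows/columns in the sector order above):
  C_11 = (0.55)(0.75) − (-0.35)(-0.25) = 0.3250
  C_12 = −[(-0.25)(0.75) − (-0.35)(-0.40)] = 0.3275
  C_13 = (-0.25)(-0.25) − (0.55)(-0.40) = 0.2825
  C_21 = −[(-0.20)(0.75) − (-0.15)(-0.25)] = 0.1875
  C_22 = (0.90)(0.75) − (-0.15)(-0.40) = 0.6150
  C_23 = −[(0.90)(-0.25) − (-0.20)(-0.40)] = 0.3050
  C_31 = (-0.20)(-0.35) − (-0.15)(0.55) = 0.1525
  C_32 = −[(0.90)(-0.35) − (-0.15)(-0.25)] = 0.3525
  C_33 = (0.90)(0.55) − (-0.20)(-0.25) = 0.4450
det(I−A) = Σ_j (I−A)_1j·C_1j = (0.90)(0.3250) + (-0.20)(0.3275) + (-0.15)(0.2825) = 0.184625
adj(I−A) = Cᵀ =
  [ 0.3250   0.1875   0.1525]
  [ 0.3275   0.6150   0.3525]
  [ 0.2825   0.3050   0.4450]
(I − A)⁻¹ = adj(I−A) / det(I−A) ≈
  [   1.7603     1.0156     0.8260]
  [   1.7739     3.3311     1.9093]
  [   1.5301     1.6520     2.4103]
The output multiplier for sector j is the column-j sum of the Leontief inverse (I − A)⁻¹ = adj(I−A) / det(I−A).
Column 2 of adj(I−A): (0.1875, 0.6150, 0.3050); det(I−A) = 0.184625.
m_2 = (0.1875 + 0.6150 + 0.3050) / 0.184625 = 1.1075 / 0.184625 ≈ 5.999.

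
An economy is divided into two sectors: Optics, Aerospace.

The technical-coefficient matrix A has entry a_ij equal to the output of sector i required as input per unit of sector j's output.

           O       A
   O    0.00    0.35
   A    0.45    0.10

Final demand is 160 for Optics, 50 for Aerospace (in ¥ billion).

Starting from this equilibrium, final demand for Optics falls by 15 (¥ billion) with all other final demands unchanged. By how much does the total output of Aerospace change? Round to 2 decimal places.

I − A =
  [   1.00    -0.35]
  [  -0.45     0.90]
det(I−A) = (1.00)(0.90) − (-0.35)(-0.45) = 0.7425
adj(I−A) = [[0.90, 0.35], [0.45, 1.00]]
(I − A)⁻¹ = adj(I−A) / det(I−A) ≈
  [   1.2121     0.4714]
  [   0.6061     1.3468]
Δx = (I − A)⁻¹ Δd with Δd having -15 in the Optics component and 0 elsewhere.
So Δx_A = L_AO · (-15), where L_AO = adj(I−A)_AO / det(I−A) = 0.45 / 0.7425.
Δx_A = 0.45 × (-15) / 0.7425 = -6.75 / 0.7425 ≈ -9.09.

Δx_A = -9.09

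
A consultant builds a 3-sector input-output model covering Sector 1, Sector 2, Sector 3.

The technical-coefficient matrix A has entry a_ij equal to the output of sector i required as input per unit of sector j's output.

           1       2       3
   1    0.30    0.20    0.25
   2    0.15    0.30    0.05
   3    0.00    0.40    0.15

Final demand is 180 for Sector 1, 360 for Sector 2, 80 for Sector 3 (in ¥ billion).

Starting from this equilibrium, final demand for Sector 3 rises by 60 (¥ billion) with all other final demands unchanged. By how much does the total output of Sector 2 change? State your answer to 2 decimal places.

I − A =
  [   0.70    -0.20    -0.25]
  [  -0.15     0.70    -0.05]
  [   0.00    -0.40     0.85]
Cofactors of I−A, C_ij = (−1)^(i+j)·(minor ij) (rows/columns in the sector order above):
  C_11 = (0.70)(0.85) − (-0.05)(-0.40) = 0.5750
  C_12 = −[(-0.15)(0.85) − (-0.05)(0.00)] = 0.1275
  C_13 = (-0.15)(-0.40) − (0.70)(0.00) = 0.0600
  C_21 = −[(-0.20)(0.85) − (-0.25)(-0.40)] = 0.2700
  C_22 = (0.70)(0.85) − (-0.25)(0.00) = 0.5950
  C_23 = −[(0.70)(-0.40) − (-0.20)(0.00)] = 0.2800
  C_31 = (-0.20)(-0.05) − (-0.25)(0.70) = 0.1850
  C_32 = −[(0.70)(-0.05) − (-0.25)(-0.15)] = 0.0725
  C_33 = (0.70)(0.70) − (-0.20)(-0.15) = 0.4600
det(I−A) = Σ_j (I−A)_1j·C_1j = (0.70)(0.5750) + (-0.20)(0.1275) + (-0.25)(0.0600) = 0.3620
adj(I−A) = Cᵀ =
  [ 0.5750   0.2700   0.1850]
  [ 0.1275   0.5950   0.0725]
  [ 0.0600   0.2800   0.4600]
(I − A)⁻¹ = adj(I−A) / det(I−A) ≈
  [   1.5884     0.7459     0.5110]
  [   0.3522     1.6436     0.2003]
  [   0.1657     0.7735     1.2707]
Δx = (I − A)⁻¹ Δd with Δd having +60 in the Sector 3 component and 0 elsewhere.
So Δx_2 = L_23 · (+60), where L_23 = adj(I−A)_23 / det(I−A) = 0.0725 / 0.3620.
Δx_2 = 0.0725 × (+60) / 0.3620 = 4.35 / 0.3620 ≈ 12.02.

Δx_2 = 12.02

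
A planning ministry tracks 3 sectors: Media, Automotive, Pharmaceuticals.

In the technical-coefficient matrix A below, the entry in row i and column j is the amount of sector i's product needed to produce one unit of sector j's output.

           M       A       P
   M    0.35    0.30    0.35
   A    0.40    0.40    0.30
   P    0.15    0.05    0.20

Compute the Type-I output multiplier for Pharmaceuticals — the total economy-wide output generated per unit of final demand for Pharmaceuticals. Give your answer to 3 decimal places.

m_P = 5.867

I − A =
  [   0.65    -0.30    -0.35]
  [  -0.40     0.60    -0.30]
  [  -0.15    -0.05     0.80]
Cofactors of I−A, C_ij = (−1)^(i+j)·(minor ij) (rows/columns in the sector order above):
  C_11 = (0.60)(0.80) − (-0.30)(-0.05) = 0.4650
  C_12 = −[(-0.40)(0.80) − (-0.30)(-0.15)] = 0.3650
  C_13 = (-0.40)(-0.05) − (0.60)(-0.15) = 0.1100
  C_21 = −[(-0.30)(0.80) − (-0.35)(-0.05)] = 0.2575
  C_22 = (0.65)(0.80) − (-0.35)(-0.15) = 0.4675
  C_23 = −[(0.65)(-0.05) − (-0.30)(-0.15)] = 0.0775
  C_31 = (-0.30)(-0.30) − (-0.35)(0.60) = 0.3000
  C_32 = −[(0.65)(-0.30) − (-0.35)(-0.40)] = 0.3350
  C_33 = (0.65)(0.60) − (-0.30)(-0.40) = 0.2700
det(I−A) = Σ_j (I−A)_1j·C_1j = (0.65)(0.4650) + (-0.30)(0.3650) + (-0.35)(0.1100) = 0.15425
adj(I−A) = Cᵀ =
  [ 0.4650   0.2575   0.3000]
  [ 0.3650   0.4675   0.3350]
  [ 0.1100   0.0775   0.2700]
(I − A)⁻¹ = adj(I−A) / det(I−A) ≈
  [   3.0146     1.6694     1.9449]
  [   2.3663     3.0308     2.1718]
  [   0.7131     0.5024     1.7504]
The output multiplier for sector j is the column-j sum of the Leontief inverse (I − A)⁻¹ = adj(I−A) / det(I−A).
Column P of adj(I−A): (0.3000, 0.3350, 0.2700); det(I−A) = 0.15425.
m_P = (0.3000 + 0.3350 + 0.2700) / 0.15425 = 0.905 / 0.15425 ≈ 5.867.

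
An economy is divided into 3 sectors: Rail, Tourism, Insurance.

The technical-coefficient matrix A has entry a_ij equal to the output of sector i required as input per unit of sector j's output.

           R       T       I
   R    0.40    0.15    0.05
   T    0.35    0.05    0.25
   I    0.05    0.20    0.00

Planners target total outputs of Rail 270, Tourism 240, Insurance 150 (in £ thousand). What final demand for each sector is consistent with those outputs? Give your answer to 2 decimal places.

I − A =
  [   0.60    -0.15    -0.05]
  [  -0.35     0.95    -0.25]
  [  -0.05    -0.20     1.00]
d = (I − A) x:
  d_R = (+0.60)·270 + (-0.15)·240 + (-0.05)·150 = 118.50
  d_T = (-0.35)·270 + (+0.95)·240 + (-0.25)·150 = 96.00
  d_I = (-0.05)·270 + (-0.20)·240 + (+1.00)·150 = 88.50

d_R = 118.50, d_T = 96.00, d_I = 88.50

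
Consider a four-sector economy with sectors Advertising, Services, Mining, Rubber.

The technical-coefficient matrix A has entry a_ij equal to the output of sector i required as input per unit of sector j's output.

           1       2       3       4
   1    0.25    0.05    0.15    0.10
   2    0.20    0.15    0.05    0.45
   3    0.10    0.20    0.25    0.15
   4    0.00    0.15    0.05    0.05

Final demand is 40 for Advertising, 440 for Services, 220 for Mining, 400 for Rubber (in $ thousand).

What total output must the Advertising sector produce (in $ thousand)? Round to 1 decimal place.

I − A =
  [   0.75    -0.05    -0.15    -0.10]
  [  -0.20     0.85    -0.05    -0.45]
  [  -0.10    -0.20     0.75    -0.15]
  [   0.00    -0.15    -0.05     0.95]
Compute the cofactors C_ij = (−1)^(i+j)·(3×3 minor ij) of I−A; the adjugate is their transpose:
adj(I−A) = Cᵀ =
  [ 0.533500   0.079375   0.119500   0.112625]
  [ 0.148000   0.514000   0.082000   0.272000]
  [ 0.116500   0.165625   0.542500   0.176375]
  [ 0.029500   0.089875   0.041500   0.444125]
det(I−A) = Σ_j (I−A)_1j·C_1j = (0.75)(0.533500) + (-0.05)(0.148000) + (-0.15)(0.116500) + (-0.10)(0.029500) = 0.3723
(I − A)⁻¹ = adj(I−A) / det(I−A) ≈
  [   1.4330     0.2132     0.3210     0.3025]
  [   0.3975     1.3806     0.2203     0.7306]
  [   0.3129     0.4449     1.4572     0.4737]
  [   0.0792     0.2414     0.1115     1.1929]
x = (I − A)⁻¹ d = adj(I−A)·d / det(I−A), with det(I−A) = 0.3723:
  x_1 = (0.533500·40 + 0.079375·440 + 0.119500·220 + 0.112625·400) / 0.3723 = 127.605 / 0.3723 ≈ 342.7
  x_2 = (0.148000·40 + 0.514000·440 + 0.082000·220 + 0.272000·400) / 0.3723 = 358.92 / 0.3723 ≈ 964.1
  x_3 = (0.116500·40 + 0.165625·440 + 0.542500·220 + 0.176375·400) / 0.3723 = 267.435 / 0.3723 ≈ 718.3
  x_4 = (0.029500·40 + 0.089875·440 + 0.041500·220 + 0.444125·400) / 0.3723 = 227.505 / 0.3723 ≈ 611.1

x_1 = 342.7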